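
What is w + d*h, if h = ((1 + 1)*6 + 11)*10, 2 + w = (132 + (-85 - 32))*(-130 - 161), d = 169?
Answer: 34503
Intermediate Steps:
w = -4367 (w = -2 + (132 + (-85 - 32))*(-130 - 161) = -2 + (132 - 117)*(-291) = -2 + 15*(-291) = -2 - 4365 = -4367)
h = 230 (h = (2*6 + 11)*10 = (12 + 11)*10 = 23*10 = 230)
w + d*h = -4367 + 169*230 = -4367 + 38870 = 34503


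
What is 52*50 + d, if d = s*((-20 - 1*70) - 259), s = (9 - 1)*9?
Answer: -22528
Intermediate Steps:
s = 72 (s = 8*9 = 72)
d = -25128 (d = 72*((-20 - 1*70) - 259) = 72*((-20 - 70) - 259) = 72*(-90 - 259) = 72*(-349) = -25128)
52*50 + d = 52*50 - 25128 = 2600 - 25128 = -22528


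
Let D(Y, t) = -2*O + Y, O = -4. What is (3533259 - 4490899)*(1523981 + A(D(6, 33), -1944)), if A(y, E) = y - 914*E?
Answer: -3160988646040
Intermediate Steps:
D(Y, t) = 8 + Y (D(Y, t) = -2*(-4) + Y = 8 + Y)
(3533259 - 4490899)*(1523981 + A(D(6, 33), -1944)) = (3533259 - 4490899)*(1523981 + ((8 + 6) - 914*(-1944))) = -957640*(1523981 + (14 + 1776816)) = -957640*(1523981 + 1776830) = -957640*3300811 = -3160988646040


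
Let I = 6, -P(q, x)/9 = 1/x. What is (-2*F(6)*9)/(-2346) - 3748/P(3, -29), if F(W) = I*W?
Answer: -42497600/3519 ≈ -12077.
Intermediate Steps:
P(q, x) = -9/x
F(W) = 6*W
(-2*F(6)*9)/(-2346) - 3748/P(3, -29) = (-12*6*9)/(-2346) - 3748/((-9/(-29))) = (-2*36*9)*(-1/2346) - 3748/((-9*(-1/29))) = -72*9*(-1/2346) - 3748/9/29 = -648*(-1/2346) - 3748*29/9 = 108/391 - 108692/9 = -42497600/3519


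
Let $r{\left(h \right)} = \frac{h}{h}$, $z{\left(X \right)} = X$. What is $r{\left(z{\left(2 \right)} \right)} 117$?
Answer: $117$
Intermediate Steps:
$r{\left(h \right)} = 1$
$r{\left(z{\left(2 \right)} \right)} 117 = 1 \cdot 117 = 117$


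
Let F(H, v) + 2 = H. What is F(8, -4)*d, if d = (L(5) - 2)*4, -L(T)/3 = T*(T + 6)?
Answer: -4008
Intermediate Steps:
F(H, v) = -2 + H
L(T) = -3*T*(6 + T) (L(T) = -3*T*(T + 6) = -3*T*(6 + T))
d = -668 (d = (-3*5*(6 + 5) - 2)*4 = (-3*5*11 - 2)*4 = (-165 - 2)*4 = -167*4 = -668)
F(8, -4)*d = (-2 + 8)*(-668) = 6*(-668) = -4008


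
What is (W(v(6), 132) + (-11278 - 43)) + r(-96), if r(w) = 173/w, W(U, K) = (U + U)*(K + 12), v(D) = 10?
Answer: -810509/96 ≈ -8442.8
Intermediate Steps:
W(U, K) = 2*U*(12 + K) (W(U, K) = (2*U)*(12 + K) = 2*U*(12 + K))
(W(v(6), 132) + (-11278 - 43)) + r(-96) = (2*10*(12 + 132) + (-11278 - 43)) + 173/(-96) = (2*10*144 - 11321) + 173*(-1/96) = (2880 - 11321) - 173/96 = -8441 - 173/96 = -810509/96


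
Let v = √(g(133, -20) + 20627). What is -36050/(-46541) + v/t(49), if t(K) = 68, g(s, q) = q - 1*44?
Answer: 36050/46541 + √20563/68 ≈ 2.8834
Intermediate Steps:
g(s, q) = -44 + q (g(s, q) = q - 44 = -44 + q)
v = √20563 (v = √((-44 - 20) + 20627) = √(-64 + 20627) = √20563 ≈ 143.40)
-36050/(-46541) + v/t(49) = -36050/(-46541) + √20563/68 = -36050*(-1/46541) + √20563*(1/68) = 36050/46541 + √20563/68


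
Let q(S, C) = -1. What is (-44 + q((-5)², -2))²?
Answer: 2025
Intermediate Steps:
(-44 + q((-5)², -2))² = (-44 - 1)² = (-45)² = 2025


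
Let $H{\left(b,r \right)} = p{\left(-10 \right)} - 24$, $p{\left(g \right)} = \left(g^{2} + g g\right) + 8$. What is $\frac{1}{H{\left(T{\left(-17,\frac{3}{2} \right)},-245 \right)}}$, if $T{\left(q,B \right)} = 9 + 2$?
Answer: $\frac{1}{184} \approx 0.0054348$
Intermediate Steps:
$T{\left(q,B \right)} = 11$
$p{\left(g \right)} = 8 + 2 g^{2}$ ($p{\left(g \right)} = \left(g^{2} + g^{2}\right) + 8 = 2 g^{2} + 8 = 8 + 2 g^{2}$)
$H{\left(b,r \right)} = 184$ ($H{\left(b,r \right)} = \left(8 + 2 \left(-10\right)^{2}\right) - 24 = \left(8 + 2 \cdot 100\right) - 24 = \left(8 + 200\right) - 24 = 208 - 24 = 184$)
$\frac{1}{H{\left(T{\left(-17,\frac{3}{2} \right)},-245 \right)}} = \frac{1}{184}$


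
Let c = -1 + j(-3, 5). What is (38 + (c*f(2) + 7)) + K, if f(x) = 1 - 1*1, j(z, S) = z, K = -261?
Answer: -216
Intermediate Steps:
c = -4 (c = -1 - 3 = -4)
f(x) = 0 (f(x) = 1 - 1 = 0)
(38 + (c*f(2) + 7)) + K = (38 + (-4*0 + 7)) - 261 = (38 + (0 + 7)) - 261 = (38 + 7) - 261 = 45 - 261 = -216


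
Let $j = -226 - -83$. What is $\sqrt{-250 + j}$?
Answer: $i \sqrt{393} \approx 19.824 i$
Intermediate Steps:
$j = -143$ ($j = -226 + 83 = -143$)
$\sqrt{-250 + j} = \sqrt{-250 - 143} = \sqrt{-393} = i \sqrt{393}$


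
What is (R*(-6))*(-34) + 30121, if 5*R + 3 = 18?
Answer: 30733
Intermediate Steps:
R = 3 (R = -⅗ + (⅕)*18 = -⅗ + 18/5 = 3)
(R*(-6))*(-34) + 30121 = (3*(-6))*(-34) + 30121 = -18*(-34) + 30121 = 612 + 30121 = 30733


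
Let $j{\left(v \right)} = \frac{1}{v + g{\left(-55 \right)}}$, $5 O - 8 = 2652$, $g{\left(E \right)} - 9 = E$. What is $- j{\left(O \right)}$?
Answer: $- \frac{1}{486} \approx -0.0020576$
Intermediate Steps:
$g{\left(E \right)} = 9 + E$
$O = 532$ ($O = \frac{8}{5} + \frac{1}{5} \cdot 2652 = \frac{8}{5} + \frac{2652}{5} = 532$)
$j{\left(v \right)} = \frac{1}{-46 + v}$ ($j{\left(v \right)} = \frac{1}{v + \left(9 - 55\right)} = \frac{1}{v - 46} = \frac{1}{-46 + v}$)
$- j{\left(O \right)} = - \frac{1}{-46 + 532} = - \frac{1}{486}$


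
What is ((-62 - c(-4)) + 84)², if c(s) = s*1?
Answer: 676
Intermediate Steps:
c(s) = s
((-62 - c(-4)) + 84)² = ((-62 - 1*(-4)) + 84)² = ((-62 + 4) + 84)² = (-58 + 84)² = 26² = 676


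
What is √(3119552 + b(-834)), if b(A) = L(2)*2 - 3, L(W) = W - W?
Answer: √3119549 ≈ 1766.2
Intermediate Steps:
L(W) = 0
b(A) = -3 (b(A) = 0*2 - 3 = 0 - 3 = -3)
√(3119552 + b(-834)) = √(3119552 - 3) = √3119549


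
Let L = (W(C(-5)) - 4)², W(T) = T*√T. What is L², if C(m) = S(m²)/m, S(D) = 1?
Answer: (100 + I*√5)⁴/390625 ≈ 255.23 + 22.886*I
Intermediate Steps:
C(m) = 1/m
W(T) = T^(3/2)
L = (-4 - I*√5/25)² (L = ((1/(-5))^(3/2) - 4)² = ((-⅕)^(3/2) - 4)² = (-I*√5/25 - 4)² = (-4 - I*√5/25)² ≈ 15.992 + 0.71554*I)
L² = ((100 + I*√5)²/625)² = (100 + I*√5)⁴/390625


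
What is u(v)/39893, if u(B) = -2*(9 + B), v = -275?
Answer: 76/5699 ≈ 0.013336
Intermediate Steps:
u(B) = -18 - 2*B
u(v)/39893 = (-18 - 2*(-275))/39893 = (-18 + 550)*(1/39893) = 532*(1/39893) = 76/5699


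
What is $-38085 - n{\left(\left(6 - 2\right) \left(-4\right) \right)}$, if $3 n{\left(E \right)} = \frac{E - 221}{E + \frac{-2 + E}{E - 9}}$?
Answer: $- \frac{14550445}{382} \approx -38090.0$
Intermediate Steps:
$n{\left(E \right)} = \frac{-221 + E}{3 \left(E + \frac{-2 + E}{-9 + E}\right)}$ ($n{\left(E \right)} = \frac{\left(E - 221\right) \frac{1}{E + \frac{-2 + E}{E - 9}}}{3} = \frac{\left(-221 + E\right) \frac{1}{E + \frac{-2 + E}{-9 + E}}}{3} = \frac{\frac{1}{E + \frac{-2 + E}{-9 + E}} \left(-221 + E\right)}{3} = \frac{-221 + E}{3 \left(E + \frac{-2 + E}{-9 + E}\right)}$)
$-38085 - n{\left(\left(6 - 2\right) \left(-4\right) \right)} = -38085 - \frac{-1989 - \left(\left(6 - 2\right) \left(-4\right)\right)^{2} + 230 \left(6 - 2\right) \left(-4\right)}{3 \left(2 - \left(\left(6 - 2\right) \left(-4\right)\right)^{2} + 8 \left(6 - 2\right) \left(-4\right)\right)} = -38085 - \frac{-1989 - \left(4 \left(-4\right)\right)^{2} + 230 \cdot 4 \left(-4\right)}{3 \left(2 - \left(4 \left(-4\right)\right)^{2} + 8 \cdot 4 \left(-4\right)\right)} = -38085 - \frac{-1989 - \left(-16\right)^{2} + 230 \left(-16\right)}{3 \left(2 - \left(-16\right)^{2} + 8 \left(-16\right)\right)} = -38085 - \frac{-1989 - 256 - 3680}{3 \left(2 - 256 - 128\right)} = -38085 - \frac{1}{3} \frac{1}{-382} \left(-5925\right) = -38085 - \frac{1}{3} \left(- \frac{1}{382}\right) \left(-5925\right) = -38085 - \frac{1975}{382} = - \frac{14550445}{382}$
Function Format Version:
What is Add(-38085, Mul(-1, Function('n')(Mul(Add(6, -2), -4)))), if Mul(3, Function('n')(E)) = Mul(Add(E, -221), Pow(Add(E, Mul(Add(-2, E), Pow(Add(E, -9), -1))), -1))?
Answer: Rational(-14550445, 382) ≈ -38090.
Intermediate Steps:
Function('n')(E) = Mul(Rational(1, 3), Pow(Add(E, Mul(Pow(Add(-9, E), -1), Add(-2, E))), -1), Add(-221, E)) (Function('n')(E) = Mul(Rational(1, 3), Mul(Add(E, -221), Pow(Add(E, Mul(Add(-2, E), Pow(Add(E, -9), -1))), -1))) = Mul(Rational(1, 3), Mul(Add(-221, E), Pow(Add(E, Mul(Add(-2, E), Pow(Add(-9, E), -1))), -1))) = Mul(Rational(1, 3), Mul(Add(-221, E), Pow(Add(E, Mul(Pow(Add(-9, E), -1), Add(-2, E))), -1))) = Mul(Rational(1, 3), Mul(Pow(Add(E, Mul(Pow(Add(-9, E), -1), Add(-2, E))), -1), Add(-221, E))) = Mul(Rational(1, 3), Pow(Add(E, Mul(Pow(Add(-9, E), -1), Add(-2, E))), -1), Add(-221, E)))
Add(-38085, Mul(-1, Function('n')(Mul(Add(6, -2), -4)))) = Add(-38085, Mul(-1, Mul(Rational(1, 3), Pow(Add(2, Mul(-1, Pow(Mul(Add(6, -2), -4), 2)), Mul(8, Mul(Add(6, -2), -4))), -1), Add(-1989, Mul(-1, Pow(Mul(Add(6, -2), -4), 2)), Mul(230, Mul(Add(6, -2), -4)))))) = Add(-38085, Mul(-1, Mul(Rational(1, 3), Pow(Add(2, Mul(-1, Pow(Mul(4, -4), 2)), Mul(8, Mul(4, -4))), -1), Add(-1989, Mul(-1, Pow(Mul(4, -4), 2)), Mul(230, Mul(4, -4)))))) = Add(-38085, Mul(-1, Mul(Rational(1, 3), Pow(Add(2, Mul(-1, Pow(-16, 2)), Mul(8, -16)), -1), Add(-1989, Mul(-1, Pow(-16, 2)), Mul(230, -16))))) = Add(-38085, Mul(-1, Mul(Rational(1, 3), Pow(Add(2, Mul(-1, 256), -128), -1), Add(-1989, Mul(-1, 256), -3680)))) = Add(-38085, Mul(-1, Mul(Rational(1, 3), Pow(Add(2, -256, -128), -1), Add(-1989, -256, -3680)))) = Add(-38085, Mul(-1, Mul(Rational(1, 3), Pow(-382, -1), -5925))) = Add(-38085, Mul(-1, Mul(Rational(1, 3), Rational(-1, 382), -5925))) = Add(-38085, Mul(-1, Rational(1975, 382))) = Add(-38085, Rational(-1975, 382)) = Rational(-14550445, 382)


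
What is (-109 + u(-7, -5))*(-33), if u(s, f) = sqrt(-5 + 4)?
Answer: 3597 - 33*I ≈ 3597.0 - 33.0*I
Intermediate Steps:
u(s, f) = I (u(s, f) = sqrt(-1) = I)
(-109 + u(-7, -5))*(-33) = (-109 + I)*(-33) = 3597 - 33*I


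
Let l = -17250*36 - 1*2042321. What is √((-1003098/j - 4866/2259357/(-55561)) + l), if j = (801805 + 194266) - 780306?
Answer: I*√1794189093791650541467711614352609345/820770937947785 ≈ 1632.0*I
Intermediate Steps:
j = 215765 (j = 996071 - 780306 = 215765)
l = -2663321 (l = -621000 - 2042321 = -2663321)
√((-1003098/j - 4866/2259357/(-55561)) + l) = √((-1003098/215765 - 4866/2259357/(-55561)) - 2663321) = √((-1003098*1/215765 - 4866*1/2259357*(-1/55561)) - 2663321) = √((-1003098/215765 - 1622/753119*(-1/55561)) - 2663321) = √((-1003098/215765 + 1622/41844044759) - 2663321) = √(-3815788841790232/820770937947785 - 2663321) = √(-2185980291014874484217/820770937947785) = I*√1794189093791650541467711614352609345/820770937947785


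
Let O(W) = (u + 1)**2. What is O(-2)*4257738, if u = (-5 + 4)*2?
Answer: 4257738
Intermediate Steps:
u = -2 (u = -1*2 = -2)
O(W) = 1 (O(W) = (-2 + 1)**2 = (-1)**2 = 1)
O(-2)*4257738 = 1*4257738 = 4257738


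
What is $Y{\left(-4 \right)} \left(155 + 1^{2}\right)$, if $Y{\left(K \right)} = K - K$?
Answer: $0$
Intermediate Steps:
$Y{\left(K \right)} = 0$
$Y{\left(-4 \right)} \left(155 + 1^{2}\right) = 0 \left(155 + 1^{2}\right) = 0 \left(155 + 1\right) = 0 \cdot 156 = 0$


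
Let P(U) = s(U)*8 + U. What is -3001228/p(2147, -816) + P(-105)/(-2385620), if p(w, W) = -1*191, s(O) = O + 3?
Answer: 7159789717271/455653420 ≈ 15713.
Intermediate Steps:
s(O) = 3 + O
P(U) = 24 + 9*U (P(U) = (3 + U)*8 + U = (24 + 8*U) + U = 24 + 9*U)
p(w, W) = -191
-3001228/p(2147, -816) + P(-105)/(-2385620) = -3001228/(-191) + (24 + 9*(-105))/(-2385620) = -3001228*(-1/191) + (24 - 945)*(-1/2385620) = 3001228/191 - 921*(-1/2385620) = 3001228/191 + 921/2385620 = 7159789717271/455653420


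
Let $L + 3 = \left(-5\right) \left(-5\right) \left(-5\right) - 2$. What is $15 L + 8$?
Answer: $-1942$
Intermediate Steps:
$L = -130$ ($L = -3 + \left(\left(-5\right) \left(-5\right) \left(-5\right) - 2\right) = -3 + \left(25 \left(-5\right) - 2\right) = -3 - 127 = -130$)
$15 L + 8 = 15 \left(-130\right) + 8 = -1950 + 8 = -1942$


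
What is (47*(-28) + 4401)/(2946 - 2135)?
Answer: 3085/811 ≈ 3.8039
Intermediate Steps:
(47*(-28) + 4401)/(2946 - 2135) = (-1316 + 4401)/811 = 3085*(1/811) = 3085/811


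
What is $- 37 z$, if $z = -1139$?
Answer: $42143$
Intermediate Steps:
$- 37 z = \left(-37\right) \left(-1139\right) = 42143$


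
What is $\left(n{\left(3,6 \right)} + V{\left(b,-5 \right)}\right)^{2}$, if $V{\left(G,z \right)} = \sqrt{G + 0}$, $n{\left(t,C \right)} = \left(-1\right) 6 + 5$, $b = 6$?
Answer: $\left(1 - \sqrt{6}\right)^{2} \approx 2.101$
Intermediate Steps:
$n{\left(t,C \right)} = -1$ ($n{\left(t,C \right)} = -6 + 5 = -1$)
$V{\left(G,z \right)} = \sqrt{G}$
$\left(n{\left(3,6 \right)} + V{\left(b,-5 \right)}\right)^{2} = \left(-1 + \sqrt{6}\right)^{2}$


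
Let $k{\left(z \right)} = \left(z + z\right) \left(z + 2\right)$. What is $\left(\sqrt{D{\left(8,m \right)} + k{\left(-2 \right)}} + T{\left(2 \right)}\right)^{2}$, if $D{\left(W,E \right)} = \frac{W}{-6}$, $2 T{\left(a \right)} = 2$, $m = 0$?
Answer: $- \frac{1}{3} + \frac{4 i \sqrt{3}}{3} \approx -0.33333 + 2.3094 i$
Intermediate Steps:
$T{\left(a \right)} = 1$ ($T{\left(a \right)} = \frac{1}{2} \cdot 2 = 1$)
$k{\left(z \right)} = 2 z \left(2 + z\right)$
$D{\left(W,E \right)} = - \frac{W}{6}$ ($D{\left(W,E \right)} = W \left(- \frac{1}{6}\right) = - \frac{W}{6}$)
$\left(\sqrt{D{\left(8,m \right)} + k{\left(-2 \right)}} + T{\left(2 \right)}\right)^{2} = \left(\sqrt{\left(- \frac{1}{6}\right) 8 + 2 \left(-2\right) \left(2 - 2\right)} + 1\right)^{2} = \left(\sqrt{- \frac{4}{3} + 2 \left(-2\right) 0} + 1\right)^{2} = \left(\sqrt{- \frac{4}{3} + 0} + 1\right)^{2} = \left(\sqrt{- \frac{4}{3}} + 1\right)^{2} = \left(\frac{2 i \sqrt{3}}{3} + 1\right)^{2} = \left(1 + \frac{2 i \sqrt{3}}{3}\right)^{2}$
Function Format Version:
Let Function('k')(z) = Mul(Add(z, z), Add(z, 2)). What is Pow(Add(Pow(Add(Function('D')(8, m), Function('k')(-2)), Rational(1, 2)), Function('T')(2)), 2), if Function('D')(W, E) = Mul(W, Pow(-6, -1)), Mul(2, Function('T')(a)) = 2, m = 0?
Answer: Add(Rational(-1, 3), Mul(Rational(4, 3), I, Pow(3, Rational(1, 2)))) ≈ Add(-0.33333, Mul(2.3094, I))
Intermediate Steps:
Function('T')(a) = 1 (Function('T')(a) = Mul(Rational(1, 2), 2) = 1)
Function('k')(z) = Mul(2, z, Add(2, z)) (Function('k')(z) = Mul(Mul(2, z), Add(2, z)) = Mul(2, z, Add(2, z)))
Function('D')(W, E) = Mul(Rational(-1, 6), W) (Function('D')(W, E) = Mul(W, Rational(-1, 6)) = Mul(Rational(-1, 6), W))
Pow(Add(Pow(Add(Function('D')(8, m), Function('k')(-2)), Rational(1, 2)), Function('T')(2)), 2) = Pow(Add(Pow(Add(Mul(Rational(-1, 6), 8), Mul(2, -2, Add(2, -2))), Rational(1, 2)), 1), 2) = Pow(Add(Pow(Add(Rational(-4, 3), Mul(2, -2, 0)), Rational(1, 2)), 1), 2) = Pow(Add(Pow(Add(Rational(-4, 3), 0), Rational(1, 2)), 1), 2) = Pow(Add(Pow(Rational(-4, 3), Rational(1, 2)), 1), 2) = Pow(Add(Mul(Rational(2, 3), I, Pow(3, Rational(1, 2))), 1), 2) = Pow(Add(1, Mul(Rational(2, 3), I, Pow(3, Rational(1, 2)))), 2)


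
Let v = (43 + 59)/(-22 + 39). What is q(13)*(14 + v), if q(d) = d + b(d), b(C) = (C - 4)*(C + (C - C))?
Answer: 2600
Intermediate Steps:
b(C) = C*(-4 + C) (b(C) = (-4 + C)*(C + 0) = (-4 + C)*C = C*(-4 + C))
q(d) = d + d*(-4 + d)
v = 6 (v = 102/17 = 102*(1/17) = 6)
q(13)*(14 + v) = (13*(-3 + 13))*(14 + 6) = (13*10)*20 = 130*20 = 2600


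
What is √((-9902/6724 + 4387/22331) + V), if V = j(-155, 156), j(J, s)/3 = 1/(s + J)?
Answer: √5780101507698/1831142 ≈ 1.3129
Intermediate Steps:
j(J, s) = 3/(J + s) (j(J, s) = 3/(s + J) = 3/(J + s))
V = 3 (V = 3/(-155 + 156) = 3/1 = 3*1 = 3)
√((-9902/6724 + 4387/22331) + V) = √((-9902/6724 + 4387/22331) + 3) = √((-9902*1/6724 + 4387*(1/22331)) + 3) = √((-4951/3362 + 4387/22331) + 3) = √(-95811687/75076822 + 3) = √(129418779/75076822) = √5780101507698/1831142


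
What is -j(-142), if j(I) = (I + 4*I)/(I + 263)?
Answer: 710/121 ≈ 5.8678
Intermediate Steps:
j(I) = 5*I/(263 + I) (j(I) = (5*I)/(263 + I) = 5*I/(263 + I))
-j(-142) = -5*(-142)/(263 - 142) = -5*(-142)/121 = -1*(-710/121) = 710/121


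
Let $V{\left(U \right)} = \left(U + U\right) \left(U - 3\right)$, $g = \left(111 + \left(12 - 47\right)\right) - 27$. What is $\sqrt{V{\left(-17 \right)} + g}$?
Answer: $27$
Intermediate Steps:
$g = 49$ ($g = \left(111 - 35\right) - 27 = 76 - 27 = 49$)
$V{\left(U \right)} = 2 U \left(-3 + U\right)$
$\sqrt{V{\left(-17 \right)} + g} = \sqrt{2 \left(-17\right) \left(-3 - 17\right) + 49} = \sqrt{2 \left(-17\right) \left(-20\right) + 49} = \sqrt{680 + 49} = \sqrt{729} = 27$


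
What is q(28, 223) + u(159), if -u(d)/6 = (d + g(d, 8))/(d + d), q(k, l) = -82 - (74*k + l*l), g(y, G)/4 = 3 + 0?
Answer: -2749970/53 ≈ -51886.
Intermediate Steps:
g(y, G) = 12 (g(y, G) = 4*(3 + 0) = 4*3 = 12)
q(k, l) = -82 - l**2 - 74*k (q(k, l) = -82 - (74*k + l**2) = -82 - (l**2 + 74*k) = -82 + (-l**2 - 74*k) = -82 - l**2 - 74*k)
u(d) = -3*(12 + d)/d (u(d) = -6*(d + 12)/(d + d) = -6*(12 + d)/(2*d) = -6*(12 + d)*1/(2*d) = -3*(12 + d)/d)
q(28, 223) + u(159) = (-82 - 1*223**2 - 74*28) + (-3 - 36/159) = (-82 - 1*49729 - 2072) + (-3 - 36*1/159) = (-82 - 49729 - 2072) + (-3 - 12/53) = -51883 - 171/53 = -2749970/53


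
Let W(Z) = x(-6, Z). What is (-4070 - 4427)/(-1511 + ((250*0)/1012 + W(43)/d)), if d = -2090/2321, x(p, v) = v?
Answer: 1614430/296163 ≈ 5.4512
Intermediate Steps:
W(Z) = Z
d = -190/211 (d = -2090*1/2321 = -190/211 ≈ -0.90047)
(-4070 - 4427)/(-1511 + ((250*0)/1012 + W(43)/d)) = (-4070 - 4427)/(-1511 + ((250*0)/1012 + 43/(-190/211))) = -8497/(-1511 + (0*(1/1012) + 43*(-211/190))) = -8497/(-1511 + (0 - 9073/190)) = -8497/(-1511 - 9073/190) = -8497/(-296163/190) = -8497*(-190/296163) = 1614430/296163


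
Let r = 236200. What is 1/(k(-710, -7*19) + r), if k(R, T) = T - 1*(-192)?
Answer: 1/236259 ≈ 4.2326e-6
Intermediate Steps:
k(R, T) = 192 + T (k(R, T) = T + 192 = 192 + T)
1/(k(-710, -7*19) + r) = 1/((192 - 7*19) + 236200) = 1/((192 - 133) + 236200) = 1/(59 + 236200) = 1/236259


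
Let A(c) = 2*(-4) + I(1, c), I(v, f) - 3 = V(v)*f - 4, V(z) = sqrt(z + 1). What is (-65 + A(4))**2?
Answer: 5508 - 592*sqrt(2) ≈ 4670.8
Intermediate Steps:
V(z) = sqrt(1 + z)
I(v, f) = -1 + f*sqrt(1 + v) (I(v, f) = 3 + (sqrt(1 + v)*f - 4) = 3 + (f*sqrt(1 + v) - 4) = 3 + (-4 + f*sqrt(1 + v)) = -1 + f*sqrt(1 + v))
A(c) = -9 + c*sqrt(2) (A(c) = 2*(-4) + (-1 + c*sqrt(1 + 1)) = -8 + (-1 + c*sqrt(2)) = -9 + c*sqrt(2))
(-65 + A(4))**2 = (-65 + (-9 + 4*sqrt(2)))**2 = (-74 + 4*sqrt(2))**2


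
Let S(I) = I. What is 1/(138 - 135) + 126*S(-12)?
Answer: -4535/3 ≈ -1511.7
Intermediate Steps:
1/(138 - 135) + 126*S(-12) = 1/(138 - 135) + 126*(-12) = 1/3 - 1512 = ⅓ - 1512 = -4535/3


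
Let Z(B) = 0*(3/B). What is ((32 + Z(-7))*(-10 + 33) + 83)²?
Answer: 670761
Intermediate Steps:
Z(B) = 0
((32 + Z(-7))*(-10 + 33) + 83)² = ((32 + 0)*(-10 + 33) + 83)² = (32*23 + 83)² = (736 + 83)² = 819² = 670761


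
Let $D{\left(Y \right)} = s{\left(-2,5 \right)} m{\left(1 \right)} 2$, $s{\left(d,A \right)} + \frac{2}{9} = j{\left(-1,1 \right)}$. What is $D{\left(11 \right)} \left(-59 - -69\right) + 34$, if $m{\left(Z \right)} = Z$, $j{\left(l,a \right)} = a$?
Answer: $\frac{446}{9} \approx 49.556$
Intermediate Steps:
$s{\left(d,A \right)} = \frac{7}{9}$ ($s{\left(d,A \right)} = - \frac{2}{9} + 1 = \frac{7}{9}$)
$D{\left(Y \right)} = \frac{14}{9}$ ($D{\left(Y \right)} = \frac{7}{9} \cdot 1 \cdot 2 = \frac{7}{9} \cdot 2 = \frac{14}{9}$)
$D{\left(11 \right)} \left(-59 - -69\right) + 34 = \frac{14 \left(-59 - -69\right)}{9} + 34 = \frac{14 \left(-59 + 69\right)}{9} + 34 = \frac{14}{9} \cdot 10 + 34 = \frac{140}{9} + 34 = \frac{446}{9}$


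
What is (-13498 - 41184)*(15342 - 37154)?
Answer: 1192723784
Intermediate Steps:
(-13498 - 41184)*(15342 - 37154) = -54682*(-21812) = 1192723784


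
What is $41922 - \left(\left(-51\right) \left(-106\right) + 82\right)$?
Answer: $36434$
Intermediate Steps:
$41922 - \left(\left(-51\right) \left(-106\right) + 82\right) = 41922 - \left(5406 + 82\right) = 41922 - 5488 = 36434$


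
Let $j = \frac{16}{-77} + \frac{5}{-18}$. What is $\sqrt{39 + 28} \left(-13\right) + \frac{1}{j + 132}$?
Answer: $\frac{1386}{182279} - 13 \sqrt{67} \approx -106.4$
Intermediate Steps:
$j = - \frac{673}{1386}$ ($j = 16 \left(- \frac{1}{77}\right) + 5 \left(- \frac{1}{18}\right) = - \frac{16}{77} - \frac{5}{18} = - \frac{673}{1386} \approx -0.48557$)
$\sqrt{39 + 28} \left(-13\right) + \frac{1}{j + 132} = \sqrt{39 + 28} \left(-13\right) + \frac{1}{- \frac{673}{1386} + 132} = \sqrt{67} \left(-13\right) + \frac{1}{\frac{182279}{1386}} = - 13 \sqrt{67} + \frac{1386}{182279} = \frac{1386}{182279} - 13 \sqrt{67}$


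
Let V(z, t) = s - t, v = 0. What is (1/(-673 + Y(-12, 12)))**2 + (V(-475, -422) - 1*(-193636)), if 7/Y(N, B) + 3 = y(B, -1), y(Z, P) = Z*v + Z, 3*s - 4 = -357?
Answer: 21296103152743/109807500 ≈ 1.9394e+5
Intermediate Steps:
s = -353/3 (s = 4/3 + (1/3)*(-357) = 4/3 - 119 = -353/3 ≈ -117.67)
V(z, t) = -353/3 - t
y(Z, P) = Z (y(Z, P) = Z*0 + Z = 0 + Z = Z)
Y(N, B) = 7/(-3 + B)
(1/(-673 + Y(-12, 12)))**2 + (V(-475, -422) - 1*(-193636)) = (1/(-673 + 7/(-3 + 12)))**2 + ((-353/3 - 1*(-422)) - 1*(-193636)) = (1/(-673 + 7/9))**2 + ((-353/3 + 422) + 193636) = (1/(-673 + 7*(1/9)))**2 + (913/3 + 193636) = (1/(-673 + 7/9))**2 + 581821/3 = (1/(-6050/9))**2 + 581821/3 = (-9/6050)**2 + 581821/3 = 81/36602500 + 581821/3 = 21296103152743/109807500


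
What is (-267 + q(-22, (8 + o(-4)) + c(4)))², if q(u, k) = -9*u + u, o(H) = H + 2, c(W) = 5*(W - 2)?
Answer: 8281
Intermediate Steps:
c(W) = -10 + 5*W (c(W) = 5*(-2 + W) = -10 + 5*W)
o(H) = 2 + H
q(u, k) = -8*u
(-267 + q(-22, (8 + o(-4)) + c(4)))² = (-267 - 8*(-22))² = (-267 + 176)² = (-91)² = 8281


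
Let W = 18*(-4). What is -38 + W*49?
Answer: -3566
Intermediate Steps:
W = -72
-38 + W*49 = -38 - 72*49 = -38 - 3528 = -3566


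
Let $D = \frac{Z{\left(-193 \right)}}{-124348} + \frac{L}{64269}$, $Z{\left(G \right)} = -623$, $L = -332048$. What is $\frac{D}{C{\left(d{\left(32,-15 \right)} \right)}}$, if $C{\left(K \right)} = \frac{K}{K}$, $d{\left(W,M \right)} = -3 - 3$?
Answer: $- \frac{5892780731}{1141674516} \approx -5.1615$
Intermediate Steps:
$d{\left(W,M \right)} = -6$
$C{\left(K \right)} = 1$
$D = - \frac{5892780731}{1141674516}$ ($D = - \frac{623}{-124348} - \frac{332048}{64269} = \left(-623\right) \left(- \frac{1}{124348}\right) - \frac{332048}{64269} = \frac{89}{17764} - \frac{332048}{64269} = - \frac{5892780731}{1141674516} \approx -5.1615$)
$\frac{D}{C{\left(d{\left(32,-15 \right)} \right)}} = - \frac{5892780731}{1141674516 \cdot 1} = \left(- \frac{5892780731}{1141674516}\right) 1 = - \frac{5892780731}{1141674516}$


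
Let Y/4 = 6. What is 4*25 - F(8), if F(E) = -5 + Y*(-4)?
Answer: 201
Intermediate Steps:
Y = 24 (Y = 4*6 = 24)
F(E) = -101 (F(E) = -5 + 24*(-4) = -5 - 96 = -101)
4*25 - F(8) = 4*25 - 1*(-101) = 100 + 101 = 201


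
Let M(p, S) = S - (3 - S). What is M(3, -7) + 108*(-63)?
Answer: -6821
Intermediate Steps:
M(p, S) = -3 + 2*S (M(p, S) = S + (-3 + S) = -3 + 2*S)
M(3, -7) + 108*(-63) = (-3 + 2*(-7)) + 108*(-63) = (-3 - 14) - 6804 = -17 - 6804 = -6821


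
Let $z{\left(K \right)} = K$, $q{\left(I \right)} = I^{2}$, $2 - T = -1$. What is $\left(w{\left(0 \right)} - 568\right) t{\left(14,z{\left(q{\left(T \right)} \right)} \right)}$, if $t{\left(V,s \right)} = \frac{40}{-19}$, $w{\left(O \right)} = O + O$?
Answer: $\frac{22720}{19} \approx 1195.8$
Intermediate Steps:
$T = 3$ ($T = 2 - -1 = 2 + 1 = 3$)
$w{\left(O \right)} = 2 O$
$t{\left(V,s \right)} = - \frac{40}{19}$ ($t{\left(V,s \right)} = 40 \left(- \frac{1}{19}\right) = - \frac{40}{19}$)
$\left(w{\left(0 \right)} - 568\right) t{\left(14,z{\left(q{\left(T \right)} \right)} \right)} = \left(2 \cdot 0 - 568\right) \left(- \frac{40}{19}\right) = \left(0 - 568\right) \left(- \frac{40}{19}\right) = \left(-568\right) \left(- \frac{40}{19}\right) = \frac{22720}{19}$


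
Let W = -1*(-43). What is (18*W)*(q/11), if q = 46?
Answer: 35604/11 ≈ 3236.7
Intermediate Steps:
W = 43
(18*W)*(q/11) = (18*43)*(46/11) = 774*(46*(1/11)) = 774*(46/11) = 35604/11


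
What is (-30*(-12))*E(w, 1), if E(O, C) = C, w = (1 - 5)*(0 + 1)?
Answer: 360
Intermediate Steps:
w = -4 (w = -4*1 = -4)
(-30*(-12))*E(w, 1) = -30*(-12)*1 = 360*1 = 360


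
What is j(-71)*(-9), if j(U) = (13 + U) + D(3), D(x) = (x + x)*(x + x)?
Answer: 198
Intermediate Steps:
D(x) = 4*x² (D(x) = (2*x)*(2*x) = 4*x²)
j(U) = 49 + U (j(U) = (13 + U) + 4*3² = (13 + U) + 4*9 = (13 + U) + 36 = 49 + U)
j(-71)*(-9) = (49 - 71)*(-9) = -22*(-9) = 198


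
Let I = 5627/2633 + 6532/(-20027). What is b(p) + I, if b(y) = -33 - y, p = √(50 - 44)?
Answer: -1644632830/52731091 - √6 ≈ -33.639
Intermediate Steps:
p = √6 ≈ 2.4495
I = 95493173/52731091 (I = 5627*(1/2633) + 6532*(-1/20027) = 5627/2633 - 6532/20027 = 95493173/52731091 ≈ 1.8109)
b(p) + I = (-33 - √6) + 95493173/52731091 = -1644632830/52731091 - √6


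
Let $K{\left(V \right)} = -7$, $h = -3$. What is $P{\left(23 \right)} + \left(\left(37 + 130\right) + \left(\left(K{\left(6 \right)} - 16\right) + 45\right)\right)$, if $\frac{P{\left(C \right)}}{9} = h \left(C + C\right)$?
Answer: $-1053$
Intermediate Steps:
$P{\left(C \right)} = - 54 C$ ($P{\left(C \right)} = 9 \left(- 3 \left(C + C\right)\right) = 9 \left(- 3 \cdot 2 C\right) = 9 \left(- 6 C\right) = - 54 C$)
$P{\left(23 \right)} + \left(\left(37 + 130\right) + \left(\left(K{\left(6 \right)} - 16\right) + 45\right)\right) = \left(-54\right) 23 + \left(\left(37 + 130\right) + \left(\left(-7 - 16\right) + 45\right)\right) = -1242 + \left(167 + \left(-23 + 45\right)\right) = -1242 + \left(167 + 22\right) = -1242 + 189 = -1053$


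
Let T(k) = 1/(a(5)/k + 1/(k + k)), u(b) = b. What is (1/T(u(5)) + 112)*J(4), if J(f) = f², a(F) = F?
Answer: 9048/5 ≈ 1809.6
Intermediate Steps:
T(k) = 2*k/11 (T(k) = 1/(5/k + 1/(k + k)) = 1/(5/k + 1/(2*k)) = 1/(11/(2*k)) = 2*k/11)
(1/T(u(5)) + 112)*J(4) = (1/((2/11)*5) + 112)*4² = (1/(10/11) + 112)*16 = (11/10 + 112)*16 = (1131/10)*16 = 9048/5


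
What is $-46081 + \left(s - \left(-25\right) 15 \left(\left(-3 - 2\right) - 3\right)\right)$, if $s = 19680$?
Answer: $-29401$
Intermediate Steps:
$-46081 + \left(s - \left(-25\right) 15 \left(\left(-3 - 2\right) - 3\right)\right) = -46081 + \left(19680 - \left(-25\right) 15 \left(\left(-3 - 2\right) - 3\right)\right) = -46081 + \left(19680 - - 375 \left(-5 - 3\right)\right) = -46081 + \left(19680 - \left(-375\right) \left(-8\right)\right) = -46081 + \left(19680 - 3000\right) = -46081 + 16680 = -29401$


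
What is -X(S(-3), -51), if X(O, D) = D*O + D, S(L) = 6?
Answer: 357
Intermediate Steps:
X(O, D) = D + D*O
-X(S(-3), -51) = -(-51)*(1 + 6) = -(-51)*7 = -1*(-357) = 357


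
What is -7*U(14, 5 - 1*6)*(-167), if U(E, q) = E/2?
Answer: 8183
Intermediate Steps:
U(E, q) = E/2 (U(E, q) = E*(1/2) = E/2)
-7*U(14, 5 - 1*6)*(-167) = -7*14/2*(-167) = -7*7*(-167) = -49*(-167) = 8183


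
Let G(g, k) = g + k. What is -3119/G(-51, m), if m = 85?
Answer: -3119/34 ≈ -91.735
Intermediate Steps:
-3119/G(-51, m) = -3119/(-51 + 85) = -3119/34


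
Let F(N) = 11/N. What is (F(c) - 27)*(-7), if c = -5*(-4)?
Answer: 3703/20 ≈ 185.15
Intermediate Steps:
c = 20
(F(c) - 27)*(-7) = (11/20 - 27)*(-7) = -529/20*(-7) = 3703/20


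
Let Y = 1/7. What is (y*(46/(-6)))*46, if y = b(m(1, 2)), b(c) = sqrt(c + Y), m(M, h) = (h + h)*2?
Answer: -1058*sqrt(399)/21 ≈ -1006.4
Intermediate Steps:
Y = 1/7 (Y = 1*(1/7) = 1/7 ≈ 0.14286)
m(M, h) = 4*h (m(M, h) = (2*h)*2 = 4*h)
b(c) = sqrt(1/7 + c) (b(c) = sqrt(c + 1/7) = sqrt(1/7 + c))
y = sqrt(399)/7 (y = sqrt(7 + 49*(4*2))/7 = sqrt(7 + 49*8)/7 = sqrt(7 + 392)/7 = sqrt(399)/7 ≈ 2.8536)
(y*(46/(-6)))*46 = ((sqrt(399)/7)*(46/(-6)))*46 = ((sqrt(399)/7)*(46*(-1/6)))*46 = ((sqrt(399)/7)*(-23/3))*46 = -23*sqrt(399)/21*46 = -1058*sqrt(399)/21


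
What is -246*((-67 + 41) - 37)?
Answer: 15498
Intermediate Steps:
-246*((-67 + 41) - 37) = -246*(-26 - 37) = -246*(-63) = 15498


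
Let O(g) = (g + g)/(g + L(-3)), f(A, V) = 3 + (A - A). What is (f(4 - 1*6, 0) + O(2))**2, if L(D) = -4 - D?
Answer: 49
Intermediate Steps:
f(A, V) = 3 (f(A, V) = 3 + 0 = 3)
O(g) = 2*g/(-1 + g) (O(g) = (g + g)/(g + (-4 - 1*(-3))) = (2*g)/(g + (-4 + 3)) = (2*g)/(g - 1) = (2*g)/(-1 + g) = 2*g/(-1 + g))
(f(4 - 1*6, 0) + O(2))**2 = (3 + 2*2/(-1 + 2))**2 = (3 + 2*2/1)**2 = (3 + 2*2*1)**2 = (3 + 4)**2 = 7**2 = 49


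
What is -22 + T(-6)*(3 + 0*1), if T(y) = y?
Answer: -40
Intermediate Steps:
-22 + T(-6)*(3 + 0*1) = -22 - 6*(3 + 0*1) = -22 - 6*(3 + 0) = -22 - 6*3 = -22 - 18 = -40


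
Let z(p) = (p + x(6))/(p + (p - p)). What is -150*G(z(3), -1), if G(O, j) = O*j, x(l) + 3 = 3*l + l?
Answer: 1200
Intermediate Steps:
x(l) = -3 + 4*l (x(l) = -3 + (3*l + l) = -3 + 4*l)
z(p) = (21 + p)/p (z(p) = (p + (-3 + 4*6))/(p + (p - p)) = (p + (-3 + 24))/(p + 0) = (p + 21)/p = (21 + p)/p)
-150*G(z(3), -1) = -150*(21 + 3)/3*(-1) = -150*(⅓)*24*(-1) = -1200*(-1) = -150*(-8) = 1200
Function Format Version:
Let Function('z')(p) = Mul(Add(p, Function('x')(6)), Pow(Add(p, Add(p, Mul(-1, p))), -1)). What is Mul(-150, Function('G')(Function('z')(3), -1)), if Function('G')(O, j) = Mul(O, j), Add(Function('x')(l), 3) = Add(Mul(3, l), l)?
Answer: 1200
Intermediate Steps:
Function('x')(l) = Add(-3, Mul(4, l)) (Function('x')(l) = Add(-3, Add(Mul(3, l), l)) = Add(-3, Mul(4, l)))
Function('z')(p) = Mul(Pow(p, -1), Add(21, p)) (Function('z')(p) = Mul(Add(p, Add(-3, Mul(4, 6))), Pow(Add(p, Add(p, Mul(-1, p))), -1)) = Mul(Add(p, Add(-3, 24)), Pow(Add(p, 0), -1)) = Mul(Add(p, 21), Pow(p, -1)) = Mul(Add(21, p), Pow(p, -1)) = Mul(Pow(p, -1), Add(21, p)))
Mul(-150, Function('G')(Function('z')(3), -1)) = Mul(-150, Mul(Mul(Pow(3, -1), Add(21, 3)), -1)) = Mul(-150, Mul(Mul(Rational(1, 3), 24), -1)) = Mul(-150, Mul(8, -1)) = Mul(-150, -8) = 1200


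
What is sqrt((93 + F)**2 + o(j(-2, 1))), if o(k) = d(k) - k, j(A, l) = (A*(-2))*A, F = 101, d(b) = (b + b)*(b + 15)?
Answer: 2*sqrt(9383) ≈ 193.73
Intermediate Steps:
d(b) = 2*b*(15 + b) (d(b) = (2*b)*(15 + b) = 2*b*(15 + b))
j(A, l) = -2*A**2 (j(A, l) = (-2*A)*A = -2*A**2)
o(k) = -k + 2*k*(15 + k) (o(k) = 2*k*(15 + k) - k = -k + 2*k*(15 + k))
sqrt((93 + F)**2 + o(j(-2, 1))) = sqrt((93 + 101)**2 + (-2*(-2)**2)*(29 + 2*(-2*(-2)**2))) = sqrt(194**2 + (-2*4)*(29 + 2*(-2*4))) = sqrt(37636 - 8*(29 + 2*(-8))) = sqrt(37636 - 8*(29 - 16)) = sqrt(37636 - 8*13) = sqrt(37636 - 104) = sqrt(37532) = 2*sqrt(9383)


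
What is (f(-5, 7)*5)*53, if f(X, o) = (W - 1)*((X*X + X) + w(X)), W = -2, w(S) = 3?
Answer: -18285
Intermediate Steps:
f(X, o) = -9 - 3*X - 3*X² (f(X, o) = (-2 - 1)*((X*X + X) + 3) = -3*((X² + X) + 3) = -3*((X + X²) + 3) = -3*(3 + X + X²) = -9 - 3*X - 3*X²)
(f(-5, 7)*5)*53 = ((-9 - 3*(-5) - 3*(-5)²)*5)*53 = ((-9 + 15 - 3*25)*5)*53 = ((-9 + 15 - 75)*5)*53 = -69*5*53 = -345*53 = -18285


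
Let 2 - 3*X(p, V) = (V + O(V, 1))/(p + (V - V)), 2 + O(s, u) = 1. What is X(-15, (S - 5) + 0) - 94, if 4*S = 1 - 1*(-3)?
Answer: -841/9 ≈ -93.444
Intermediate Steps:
O(s, u) = -1 (O(s, u) = -2 + 1 = -1)
S = 1 (S = (1 - 1*(-3))/4 = (1 + 3)/4 = (¼)*4 = 1)
X(p, V) = ⅔ - (-1 + V)/(3*p) (X(p, V) = ⅔ - (V - 1)/(3*(p + (V - V))) = ⅔ - (-1 + V)/(3*(p + 0)) = ⅔ - (-1 + V)/(3*p))
X(-15, (S - 5) + 0) - 94 = (⅓)*(1 - ((1 - 5) + 0) + 2*(-15))/(-15) - 94 = (⅓)*(-1/15)*(1 - (-4 + 0) - 30) - 94 = (⅓)*(-1/15)*(1 - 1*(-4) - 30) - 94 = (⅓)*(-1/15)*(1 + 4 - 30) - 94 = (⅓)*(-1/15)*(-25) - 94 = 5/9 - 94 = -841/9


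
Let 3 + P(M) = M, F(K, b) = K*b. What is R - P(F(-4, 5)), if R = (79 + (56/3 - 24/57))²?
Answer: 30799576/3249 ≈ 9479.7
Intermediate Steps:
R = 30724849/3249 (R = (79 + (56*(⅓) - 24*1/57))² = (79 + (56/3 - 8/19))² = (79 + 1040/57)² = (5543/57)² = 30724849/3249 ≈ 9456.7)
P(M) = -3 + M
R - P(F(-4, 5)) = 30724849/3249 - (-3 - 4*5) = 30724849/3249 - (-3 - 20) = 30724849/3249 - 1*(-23) = 30724849/3249 + 23 = 30799576/3249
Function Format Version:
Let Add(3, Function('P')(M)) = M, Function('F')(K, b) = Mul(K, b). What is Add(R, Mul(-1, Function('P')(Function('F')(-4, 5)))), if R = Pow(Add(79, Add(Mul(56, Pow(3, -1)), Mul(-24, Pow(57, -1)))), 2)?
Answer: Rational(30799576, 3249) ≈ 9479.7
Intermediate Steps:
R = Rational(30724849, 3249) (R = Pow(Add(79, Add(Mul(56, Rational(1, 3)), Mul(-24, Rational(1, 57)))), 2) = Pow(Add(79, Add(Rational(56, 3), Rational(-8, 19))), 2) = Pow(Add(79, Rational(1040, 57)), 2) = Pow(Rational(5543, 57), 2) = Rational(30724849, 3249) ≈ 9456.7)
Function('P')(M) = Add(-3, M)
Add(R, Mul(-1, Function('P')(Function('F')(-4, 5)))) = Add(Rational(30724849, 3249), Mul(-1, Add(-3, Mul(-4, 5)))) = Add(Rational(30724849, 3249), Mul(-1, Add(-3, -20))) = Add(Rational(30724849, 3249), Mul(-1, -23)) = Add(Rational(30724849, 3249), 23) = Rational(30799576, 3249)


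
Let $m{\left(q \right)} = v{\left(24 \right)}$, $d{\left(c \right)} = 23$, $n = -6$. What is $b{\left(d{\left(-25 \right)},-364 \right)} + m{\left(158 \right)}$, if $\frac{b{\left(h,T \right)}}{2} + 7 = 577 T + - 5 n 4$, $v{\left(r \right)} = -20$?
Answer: $-419850$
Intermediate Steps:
$m{\left(q \right)} = -20$
$b{\left(h,T \right)} = 226 + 1154 T$ ($b{\left(h,T \right)} = -14 + 2 \left(577 T + \left(-5\right) \left(-6\right) 4\right) = -14 + 2 \left(577 T + 30 \cdot 4\right) = -14 + 2 \left(577 T + 120\right) = -14 + 2 \left(120 + 577 T\right) = -14 + \left(240 + 1154 T\right) = 226 + 1154 T$)
$b{\left(d{\left(-25 \right)},-364 \right)} + m{\left(158 \right)} = \left(226 + 1154 \left(-364\right)\right) - 20 = \left(226 - 420056\right) - 20 = -419830 - 20 = -419850$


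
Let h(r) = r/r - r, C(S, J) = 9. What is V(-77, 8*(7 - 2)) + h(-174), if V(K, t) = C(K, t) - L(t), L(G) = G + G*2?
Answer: 64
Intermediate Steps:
L(G) = 3*G (L(G) = G + 2*G = 3*G)
h(r) = 1 - r
V(K, t) = 9 - 3*t
V(-77, 8*(7 - 2)) + h(-174) = (9 - 24*(7 - 2)) + (1 - 1*(-174)) = (9 - 24*5) + (1 + 174) = (9 - 3*40) + 175 = (9 - 120) + 175 = -111 + 175 = 64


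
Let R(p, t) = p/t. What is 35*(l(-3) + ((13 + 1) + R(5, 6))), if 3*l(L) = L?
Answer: 2905/6 ≈ 484.17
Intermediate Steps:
l(L) = L/3
35*(l(-3) + ((13 + 1) + R(5, 6))) = 35*((⅓)*(-3) + ((13 + 1) + 5/6)) = 35*(-1 + (14 + 5*(⅙))) = 35*(-1 + (14 + ⅚)) = 35*(-1 + 89/6) = 35*(83/6) = 2905/6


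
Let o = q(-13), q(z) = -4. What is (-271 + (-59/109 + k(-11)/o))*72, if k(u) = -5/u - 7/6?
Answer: -23426247/1199 ≈ -19538.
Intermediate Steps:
o = -4
k(u) = -7/6 - 5/u (k(u) = -5/u - 7*⅙ = -5/u - 7/6 = -7/6 - 5/u)
(-271 + (-59/109 + k(-11)/o))*72 = (-271 + (-59/109 + (-7/6 - 5/(-11))/(-4)))*72 = (-271 + (-59*1/109 + (-7/6 - 5*(-1/11))*(-¼)))*72 = (-271 + (-59/109 + (-7/6 + 5/11)*(-¼)))*72 = (-271 + (-59/109 - 47/66*(-¼)))*72 = (-271 + (-59/109 + 47/264))*72 = (-271 - 10453/28776)*72 = -7808749/28776*72 = -23426247/1199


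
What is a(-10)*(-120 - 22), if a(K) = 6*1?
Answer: -852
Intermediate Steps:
a(K) = 6
a(-10)*(-120 - 22) = 6*(-120 - 22) = 6*(-142) = -852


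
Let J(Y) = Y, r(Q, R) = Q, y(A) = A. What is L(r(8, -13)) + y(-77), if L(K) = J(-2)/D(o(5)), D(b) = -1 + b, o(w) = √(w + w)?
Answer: -695/9 - 2*√10/9 ≈ -77.925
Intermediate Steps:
o(w) = √2*√w (o(w) = √(2*w) = √2*√w)
L(K) = -2/(-1 + √10) (L(K) = -2/(-1 + √2*√5) = -2/(-1 + √10))
L(r(8, -13)) + y(-77) = (-2/9 - 2*√10/9) - 77 = -695/9 - 2*√10/9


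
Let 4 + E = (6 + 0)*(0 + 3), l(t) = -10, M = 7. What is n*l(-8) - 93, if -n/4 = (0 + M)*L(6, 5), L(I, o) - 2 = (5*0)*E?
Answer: 467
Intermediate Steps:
E = 14 (E = -4 + (6 + 0)*(0 + 3) = -4 + 6*3 = -4 + 18 = 14)
L(I, o) = 2 (L(I, o) = 2 + (5*0)*14 = 2 + 0*14 = 2 + 0 = 2)
n = -56 (n = -4*(0 + 7)*2 = -28*2 = -4*14 = -56)
n*l(-8) - 93 = -56*(-10) - 93 = 560 - 93 = 467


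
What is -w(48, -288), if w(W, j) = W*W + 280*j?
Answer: 78336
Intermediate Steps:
w(W, j) = W**2 + 280*j
-w(48, -288) = -(48**2 + 280*(-288)) = -(2304 - 80640) = -1*(-78336) = 78336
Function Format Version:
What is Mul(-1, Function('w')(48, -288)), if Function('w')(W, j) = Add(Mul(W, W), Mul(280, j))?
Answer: 78336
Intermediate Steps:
Function('w')(W, j) = Add(Pow(W, 2), Mul(280, j))
Mul(-1, Function('w')(48, -288)) = Mul(-1, Add(Pow(48, 2), Mul(280, -288))) = Mul(-1, Add(2304, -80640)) = Mul(-1, -78336) = 78336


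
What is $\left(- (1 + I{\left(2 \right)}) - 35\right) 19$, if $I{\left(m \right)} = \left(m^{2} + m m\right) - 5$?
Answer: $-741$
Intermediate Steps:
$I{\left(m \right)} = -5 + 2 m^{2}$ ($I{\left(m \right)} = \left(m^{2} + m^{2}\right) - 5 = 2 m^{2} - 5 = -5 + 2 m^{2}$)
$\left(- (1 + I{\left(2 \right)}) - 35\right) 19 = \left(- (1 - \left(5 - 2 \cdot 2^{2}\right)) - 35\right) 19 = \left(- (1 + \left(-5 + 2 \cdot 4\right)) - 35\right) 19 = \left(- (1 + \left(-5 + 8\right)) - 35\right) 19 = \left(- (1 + 3) - 35\right) 19 = \left(\left(-1\right) 4 - 35\right) 19 = \left(-4 - 35\right) 19 = \left(-39\right) 19 = -741$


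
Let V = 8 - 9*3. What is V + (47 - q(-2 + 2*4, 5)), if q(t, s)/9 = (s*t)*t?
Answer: -1592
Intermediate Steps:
q(t, s) = 9*s*t**2 (q(t, s) = 9*((s*t)*t) = 9*(s*t**2) = 9*s*t**2)
V = -19 (V = 8 - 27 = -19)
V + (47 - q(-2 + 2*4, 5)) = -19 + (47 - 9*5*(-2 + 2*4)**2) = -19 + (47 - 9*5*(-2 + 8)**2) = -19 + (47 - 9*5*6**2) = -19 + (47 - 9*5*36) = -19 + (47 - 1*1620) = -19 + (47 - 1620) = -19 - 1573 = -1592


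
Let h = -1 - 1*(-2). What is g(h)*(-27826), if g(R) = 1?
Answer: -27826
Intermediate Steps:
h = 1 (h = -1 + 2 = 1)
g(h)*(-27826) = 1*(-27826) = -27826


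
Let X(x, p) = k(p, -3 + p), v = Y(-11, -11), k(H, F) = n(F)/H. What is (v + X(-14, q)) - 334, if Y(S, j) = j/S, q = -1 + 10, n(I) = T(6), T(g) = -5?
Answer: -3002/9 ≈ -333.56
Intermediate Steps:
n(I) = -5
q = 9
k(H, F) = -5/H
v = 1 (v = -11/(-11) = -11*(-1/11) = 1)
X(x, p) = -5/p
(v + X(-14, q)) - 334 = (1 - 5/9) - 334 = 4/9 - 334 = -3002/9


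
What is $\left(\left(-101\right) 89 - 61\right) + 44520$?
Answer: $35470$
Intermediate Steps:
$\left(\left(-101\right) 89 - 61\right) + 44520 = \left(-8989 - 61\right) + 44520 = -9050 + 44520 = 35470$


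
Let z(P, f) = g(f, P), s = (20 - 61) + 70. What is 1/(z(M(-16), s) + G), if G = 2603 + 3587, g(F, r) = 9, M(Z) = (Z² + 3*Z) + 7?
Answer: 1/6199 ≈ 0.00016132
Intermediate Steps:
M(Z) = 7 + Z² + 3*Z
s = 29 (s = -41 + 70 = 29)
z(P, f) = 9
G = 6190
1/(z(M(-16), s) + G) = 1/(9 + 6190) = 1/6199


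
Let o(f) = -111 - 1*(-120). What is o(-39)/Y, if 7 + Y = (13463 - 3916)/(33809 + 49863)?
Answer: -753048/576157 ≈ -1.3070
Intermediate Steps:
o(f) = 9 (o(f) = -111 + 120 = 9)
Y = -576157/83672 (Y = -7 + (13463 - 3916)/(33809 + 49863) = -7 + 9547/83672 = -576157/83672 ≈ -6.8859)
o(-39)/Y = 9/(-576157/83672) = 9*(-83672/576157) = -753048/576157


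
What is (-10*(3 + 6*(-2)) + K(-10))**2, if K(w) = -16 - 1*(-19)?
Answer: 8649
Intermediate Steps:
K(w) = 3 (K(w) = -16 + 19 = 3)
(-10*(3 + 6*(-2)) + K(-10))**2 = (-10*(3 + 6*(-2)) + 3)**2 = (-10*(3 - 12) + 3)**2 = (-10*(-9) + 3)**2 = (90 + 3)**2 = 93**2 = 8649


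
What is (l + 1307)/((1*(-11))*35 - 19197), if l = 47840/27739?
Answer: -36302713/543185098 ≈ -0.066833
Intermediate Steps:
l = 47840/27739 (l = 47840*(1/27739) = 47840/27739 ≈ 1.7246)
(l + 1307)/((1*(-11))*35 - 19197) = (47840/27739 + 1307)/((1*(-11))*35 - 19197) = 36302713/(27739*(-11*35 - 19197)) = 36302713/(27739*(-385 - 19197)) = (36302713/27739)/(-19582) = (36302713/27739)*(-1/19582) = -36302713/543185098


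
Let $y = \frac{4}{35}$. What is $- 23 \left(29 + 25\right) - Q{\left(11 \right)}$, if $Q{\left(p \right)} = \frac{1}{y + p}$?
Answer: $- \frac{483173}{389} \approx -1242.1$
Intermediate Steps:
$y = \frac{4}{35}$ ($y = 4 \cdot \frac{1}{35} = \frac{4}{35} \approx 0.11429$)
$Q{\left(p \right)} = \frac{1}{\frac{4}{35} + p}$
$- 23 \left(29 + 25\right) - Q{\left(11 \right)} = - 23 \left(29 + 25\right) - \frac{35}{4 + 35 \cdot 11} = \left(-23\right) 54 - \frac{35}{4 + 385} = -1242 - \frac{35}{389} = - \frac{483173}{389}$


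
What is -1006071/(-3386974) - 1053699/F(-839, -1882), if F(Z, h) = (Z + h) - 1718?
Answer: 155361611565/653685982 ≈ 237.67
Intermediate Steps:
F(Z, h) = -1718 + Z + h
-1006071/(-3386974) - 1053699/F(-839, -1882) = -1006071/(-3386974) - 1053699/(-1718 - 839 - 1882) = -1006071*(-1/3386974) - 1053699/(-4439) = 1006071/3386974 - 1053699*(-1/4439) = 1006071/3386974 + 45813/193 = 155361611565/653685982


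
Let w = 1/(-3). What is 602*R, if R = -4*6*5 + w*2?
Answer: -217924/3 ≈ -72641.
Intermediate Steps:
w = -⅓ (w = 1*(-⅓) = -⅓ ≈ -0.33333)
R = -362/3 (R = -4*6*5 - ⅓*2 = -24*5 - ⅔ = -120 - ⅔ = -362/3 ≈ -120.67)
602*R = 602*(-362/3) = -217924/3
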